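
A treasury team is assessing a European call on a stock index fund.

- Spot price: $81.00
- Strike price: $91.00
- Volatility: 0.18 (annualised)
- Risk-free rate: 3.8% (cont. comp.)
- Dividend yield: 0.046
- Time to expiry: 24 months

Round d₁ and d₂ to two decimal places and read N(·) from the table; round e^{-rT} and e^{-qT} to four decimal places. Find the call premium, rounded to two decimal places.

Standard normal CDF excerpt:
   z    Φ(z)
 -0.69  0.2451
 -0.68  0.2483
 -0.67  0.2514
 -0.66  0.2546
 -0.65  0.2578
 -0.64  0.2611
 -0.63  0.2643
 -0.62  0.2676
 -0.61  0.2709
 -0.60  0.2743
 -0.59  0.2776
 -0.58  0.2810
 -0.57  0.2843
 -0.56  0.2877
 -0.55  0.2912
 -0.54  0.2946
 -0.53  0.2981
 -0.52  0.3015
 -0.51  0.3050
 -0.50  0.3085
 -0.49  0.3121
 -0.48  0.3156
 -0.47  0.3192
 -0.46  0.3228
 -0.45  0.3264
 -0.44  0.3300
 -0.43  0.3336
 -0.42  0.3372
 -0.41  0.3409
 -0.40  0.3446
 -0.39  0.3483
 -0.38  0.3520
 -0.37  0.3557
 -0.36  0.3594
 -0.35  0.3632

$3.99

σ√T = 0.18 × 1.4142 = 0.2546
d₁ = [ln(81/91) + (0.038 − 0.046 + 0.18²/2)·2] / 0.2546 = [-0.1164 + 0.0164] / 0.2546 = -0.3929 which rounds to -0.39
d₂ = d₁ − σ√T = -0.3929 − 0.2546 = -0.6474 which rounds to -0.65
exp(−qT) = exp(−0.046·2) = 0.9121;  exp(−rT) = exp(−0.038·2) = 0.9268
C = 81·0.9121·N(-0.39) − 91·0.9268·N(-0.65) = 81·0.9121·0.3483 − 91·0.9268·0.2578 = 25.7324 − 21.7425 = 3.9899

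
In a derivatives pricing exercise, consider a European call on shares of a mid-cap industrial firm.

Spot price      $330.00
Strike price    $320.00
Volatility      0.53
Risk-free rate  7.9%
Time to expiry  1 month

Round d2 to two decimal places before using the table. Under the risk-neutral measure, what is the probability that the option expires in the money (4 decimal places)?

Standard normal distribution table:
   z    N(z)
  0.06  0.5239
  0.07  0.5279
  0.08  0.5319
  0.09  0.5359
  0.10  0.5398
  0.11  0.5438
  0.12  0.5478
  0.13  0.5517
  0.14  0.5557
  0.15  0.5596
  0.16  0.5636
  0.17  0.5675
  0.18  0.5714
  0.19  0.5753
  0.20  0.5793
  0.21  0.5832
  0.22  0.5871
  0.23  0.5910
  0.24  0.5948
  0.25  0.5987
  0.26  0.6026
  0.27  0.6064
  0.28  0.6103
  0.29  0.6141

σ√T = 0.53·√0.08333 = 0.1530
d₁ = [ln(330/320) + (0.079 + 0.53²/2)·0.08333] / 0.1530 = [0.0308 + 0.0183] / 0.1530 = 0.3207 → 0.32
d₂ = d₁ − σ√T = 0.3207 − 0.1530 = 0.1677 → 0.17
Risk-neutral Pr[S_T > K] = N(d₂) = N(0.17) = 0.5675

0.5675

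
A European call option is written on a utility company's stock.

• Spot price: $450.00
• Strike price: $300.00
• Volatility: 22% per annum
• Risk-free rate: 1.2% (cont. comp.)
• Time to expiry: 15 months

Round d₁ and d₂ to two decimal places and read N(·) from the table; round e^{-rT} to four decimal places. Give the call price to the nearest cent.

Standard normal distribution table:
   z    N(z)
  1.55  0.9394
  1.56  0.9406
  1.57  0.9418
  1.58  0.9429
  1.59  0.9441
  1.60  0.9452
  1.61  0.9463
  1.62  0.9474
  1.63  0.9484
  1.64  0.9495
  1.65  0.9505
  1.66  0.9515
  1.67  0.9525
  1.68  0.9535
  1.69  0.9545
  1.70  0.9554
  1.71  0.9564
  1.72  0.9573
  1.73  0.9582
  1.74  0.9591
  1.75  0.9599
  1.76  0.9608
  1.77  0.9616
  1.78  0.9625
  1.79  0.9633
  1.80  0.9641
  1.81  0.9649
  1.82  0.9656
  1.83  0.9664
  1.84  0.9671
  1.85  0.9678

$155.87

T = 1.25;  σ√T = 0.2460
d₁ = [ln(450/300) + (0.012 + 0.22²/2)·1.25] / 0.2460 = [0.4055 + 0.0452] / 0.2460 = 1.8324 which rounds to 1.83
d₂ = d₁ − σ√T = 1.8324 − 0.2460 = 1.5865 which rounds to 1.59
e^(−rT) = e^(−0.012·1.25) = 0.9851
N(d₁) = N(1.83) = 0.9664;  N(d₂) = N(1.59) = 0.9441
C = 450·0.9664 − 300·0.9851·0.9441 = 434.8800 − 279.0099 = 155.8701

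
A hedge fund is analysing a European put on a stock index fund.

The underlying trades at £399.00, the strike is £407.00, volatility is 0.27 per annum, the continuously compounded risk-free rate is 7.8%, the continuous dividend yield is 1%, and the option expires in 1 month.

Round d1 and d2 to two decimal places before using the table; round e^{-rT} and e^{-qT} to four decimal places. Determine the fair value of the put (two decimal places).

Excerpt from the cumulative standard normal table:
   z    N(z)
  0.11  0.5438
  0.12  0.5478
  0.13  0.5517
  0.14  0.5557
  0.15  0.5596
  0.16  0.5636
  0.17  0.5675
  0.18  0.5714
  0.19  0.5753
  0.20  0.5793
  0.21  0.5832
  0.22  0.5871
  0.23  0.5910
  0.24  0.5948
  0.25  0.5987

£15.85

T = 0.08333;  σ√T = 0.0779
d₁ = [ln(399/407) + (0.078 − 0.01 + ½·0.27²)·0.08333] / (σ√T) = (-0.0199 + 0.0087) / 0.0779 = -0.1430 ≈ -0.14
d₂ = -0.1430 − 0.0779 = -0.2210 ≈ -0.22
exp(−qT) = exp(−0.01·0.08333) = 0.9992;  exp(−rT) = exp(−0.078·0.08333) = 0.9935
N(−d₂) = N(0.22) = 0.5871;  N(−d₁) = N(0.14) = 0.5557
P = 407·0.9935·0.5871 − 399·0.9992·0.5557 = 237.3965 − 221.5469 = 15.8496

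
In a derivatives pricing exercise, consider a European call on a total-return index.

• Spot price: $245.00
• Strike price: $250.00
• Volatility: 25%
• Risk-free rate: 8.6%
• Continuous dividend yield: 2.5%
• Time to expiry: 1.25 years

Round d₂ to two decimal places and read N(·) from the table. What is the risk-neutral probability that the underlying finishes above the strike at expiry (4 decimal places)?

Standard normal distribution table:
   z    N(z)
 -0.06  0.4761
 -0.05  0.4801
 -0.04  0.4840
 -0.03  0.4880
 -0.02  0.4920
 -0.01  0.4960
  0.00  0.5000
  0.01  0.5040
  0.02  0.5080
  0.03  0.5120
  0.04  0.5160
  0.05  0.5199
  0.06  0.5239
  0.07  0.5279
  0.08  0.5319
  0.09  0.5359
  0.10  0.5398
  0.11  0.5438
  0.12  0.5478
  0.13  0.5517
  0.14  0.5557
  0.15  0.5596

σ√T = 0.25·√1.25 = 0.2795
d₁ = [ln(245/250) + (0.086 − 0.025 + 0.25²/2)·1.25] / 0.2795 = [-0.0202 + 0.1153] / 0.2795 = 0.3403 ≈ 0.34
d₂ = d₁ − σ√T = 0.3403 − 0.2795 = 0.0608 ≈ 0.06
Risk-neutral Pr[S_T > K] = N(d₂) = N(0.06) = 0.5239

0.5239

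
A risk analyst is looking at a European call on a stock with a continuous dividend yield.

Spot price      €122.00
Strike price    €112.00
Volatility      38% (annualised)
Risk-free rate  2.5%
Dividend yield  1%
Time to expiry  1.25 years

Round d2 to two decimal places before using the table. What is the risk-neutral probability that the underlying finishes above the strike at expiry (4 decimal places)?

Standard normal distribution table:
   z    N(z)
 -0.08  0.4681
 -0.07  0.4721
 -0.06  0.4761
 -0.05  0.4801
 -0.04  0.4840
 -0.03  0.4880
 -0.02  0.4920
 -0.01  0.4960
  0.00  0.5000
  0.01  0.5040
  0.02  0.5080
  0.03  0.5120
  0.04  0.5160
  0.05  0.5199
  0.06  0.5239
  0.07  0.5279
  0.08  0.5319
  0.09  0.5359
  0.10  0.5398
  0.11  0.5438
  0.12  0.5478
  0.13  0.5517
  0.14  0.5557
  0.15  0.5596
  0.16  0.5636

0.5120

σ√T = 0.38 × 1.1180 = 0.4249
d₁ = [ln(122/112) + (0.025 − 0.01 + ½·0.38²)·1.25] / (σ√T) = (0.0855 + 0.1090) / 0.4249 = 0.4579 ≈ 0.46
d₂ = 0.4579 − 0.4249 = 0.0330 ≈ 0.03
Risk-neutral Pr[S_T > K] = N(d₂) = N(0.03) = 0.5120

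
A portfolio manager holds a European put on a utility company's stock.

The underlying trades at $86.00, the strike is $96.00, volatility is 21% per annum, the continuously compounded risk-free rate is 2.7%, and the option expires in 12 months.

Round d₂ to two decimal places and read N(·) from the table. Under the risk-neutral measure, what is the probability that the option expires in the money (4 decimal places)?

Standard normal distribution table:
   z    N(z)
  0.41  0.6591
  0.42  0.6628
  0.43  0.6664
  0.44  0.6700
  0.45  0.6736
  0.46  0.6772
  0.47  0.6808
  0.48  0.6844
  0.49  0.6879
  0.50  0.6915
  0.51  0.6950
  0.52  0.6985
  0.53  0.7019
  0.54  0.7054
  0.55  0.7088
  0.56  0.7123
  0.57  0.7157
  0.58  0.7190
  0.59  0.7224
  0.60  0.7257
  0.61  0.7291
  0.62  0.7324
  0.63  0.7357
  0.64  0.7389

T = 1;  σ√T = 0.2100
ln(S/K) + (r + σ²/2)T = ln(86/96) + (0.027 + 0.21²/2)·1 = -0.1100 + 0.0490 = -0.0610
d₁ = -0.0610 / 0.2100 = -0.2902 → -0.29
d₂ = d₁ − σ√T = -0.2902 − 0.2100 = -0.5002 → -0.50
Pr(exercise) under Q = N(−d₂) = N(0.50) = 0.6915

0.6915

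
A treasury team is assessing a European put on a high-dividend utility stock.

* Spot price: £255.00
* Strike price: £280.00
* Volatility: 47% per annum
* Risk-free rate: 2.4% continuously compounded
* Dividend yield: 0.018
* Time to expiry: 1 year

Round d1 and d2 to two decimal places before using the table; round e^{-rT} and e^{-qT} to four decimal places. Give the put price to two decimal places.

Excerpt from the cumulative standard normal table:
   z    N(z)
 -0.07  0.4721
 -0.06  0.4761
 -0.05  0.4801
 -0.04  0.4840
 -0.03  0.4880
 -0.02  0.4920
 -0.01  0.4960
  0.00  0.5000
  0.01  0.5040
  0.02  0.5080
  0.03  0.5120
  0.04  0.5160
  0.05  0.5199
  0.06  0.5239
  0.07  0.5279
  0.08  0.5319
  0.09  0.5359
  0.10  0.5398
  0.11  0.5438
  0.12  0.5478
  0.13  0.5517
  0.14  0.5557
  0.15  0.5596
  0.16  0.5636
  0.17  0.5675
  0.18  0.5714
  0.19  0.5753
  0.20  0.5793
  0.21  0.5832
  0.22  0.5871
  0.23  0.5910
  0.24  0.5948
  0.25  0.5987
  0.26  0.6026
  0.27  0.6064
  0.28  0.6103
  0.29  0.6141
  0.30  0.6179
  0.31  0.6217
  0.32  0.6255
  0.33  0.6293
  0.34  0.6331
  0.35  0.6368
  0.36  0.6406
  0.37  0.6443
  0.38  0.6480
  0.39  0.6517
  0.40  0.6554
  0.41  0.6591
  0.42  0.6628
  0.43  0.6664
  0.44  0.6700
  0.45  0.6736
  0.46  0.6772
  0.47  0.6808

σ√T = 0.47·√1 = 0.4700
d₁ = [ln(255/280) + (0.024 − 0.018 + 0.47²/2)·1] / 0.4700 = [-0.0935 + 0.1164] / 0.4700 = 0.0488 ≈ 0.05
d₂ = d₁ − σ√T = 0.0488 − 0.4700 = -0.4212 ≈ -0.42
exp(−qT) = exp(−0.018·1) = 0.9822;  exp(−rT) = exp(−0.024·1) = 0.9763
P = 280·0.9763·N(0.42) − 255·0.9822·N(-0.05) = 280·0.9763·0.6628 − 255·0.9822·0.4801 = 181.1857 − 120.2463 = 60.9393

£60.94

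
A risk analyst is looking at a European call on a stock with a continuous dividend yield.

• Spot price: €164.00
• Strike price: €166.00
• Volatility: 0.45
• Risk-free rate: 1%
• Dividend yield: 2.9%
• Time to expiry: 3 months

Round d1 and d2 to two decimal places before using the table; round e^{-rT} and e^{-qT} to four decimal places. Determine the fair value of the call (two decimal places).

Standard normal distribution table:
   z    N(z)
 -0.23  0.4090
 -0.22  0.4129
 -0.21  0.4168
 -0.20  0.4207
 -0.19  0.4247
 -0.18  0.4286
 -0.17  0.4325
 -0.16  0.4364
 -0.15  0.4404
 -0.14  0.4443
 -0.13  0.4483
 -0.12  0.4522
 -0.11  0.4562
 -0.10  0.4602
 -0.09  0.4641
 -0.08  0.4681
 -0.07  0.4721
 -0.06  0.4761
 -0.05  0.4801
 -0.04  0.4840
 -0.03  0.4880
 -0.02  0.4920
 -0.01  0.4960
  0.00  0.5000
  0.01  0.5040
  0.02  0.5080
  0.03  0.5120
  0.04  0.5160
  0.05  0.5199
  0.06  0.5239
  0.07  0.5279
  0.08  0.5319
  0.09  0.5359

€13.69

T = 0.25;  σ√T = 0.2250
d₁ = [ln(164/166) + (0.01 − 0.029 + ½·0.45²)·0.25] / (σ√T) = (-0.0121 + 0.0206) / 0.2250 = 0.0375 which rounds to 0.04
d₂ = 0.0375 − 0.2250 = -0.1875 which rounds to -0.19
exp(−qT) = exp(−0.029·0.25) = 0.9928;  exp(−rT) = exp(−0.01·0.25) = 0.9975
N(d₁) = N(0.04) = 0.5160;  N(d₂) = N(-0.19) = 0.4247
C = 164·0.9928·0.5160 − 166·0.9975·0.4247 = 84.0147 − 70.3239 = 13.6908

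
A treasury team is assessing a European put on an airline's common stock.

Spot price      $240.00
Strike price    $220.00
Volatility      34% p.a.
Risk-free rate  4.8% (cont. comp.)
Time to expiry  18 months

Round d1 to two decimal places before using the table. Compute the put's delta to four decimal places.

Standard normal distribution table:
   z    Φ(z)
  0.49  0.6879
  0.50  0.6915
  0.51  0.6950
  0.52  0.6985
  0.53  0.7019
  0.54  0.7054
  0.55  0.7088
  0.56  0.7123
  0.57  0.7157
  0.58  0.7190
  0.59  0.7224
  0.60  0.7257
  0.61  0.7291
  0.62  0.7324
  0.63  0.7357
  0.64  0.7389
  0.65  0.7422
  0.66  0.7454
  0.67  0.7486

T = 1.5;  σ√T = 0.4164
ln(S/K) + (r + σ²/2)T = ln(240/220) + (0.048 + 0.34²/2)·1.5 = 0.0870 + 0.1587 = 0.2457
d₁ = 0.2457 / 0.4164 = 0.5901 ⇒ 0.59
N(d₁) = N(0.59) = 0.7224
Δ_put = N(d₁) − 1 = 0.7224 − 1 = -0.2776

-0.2776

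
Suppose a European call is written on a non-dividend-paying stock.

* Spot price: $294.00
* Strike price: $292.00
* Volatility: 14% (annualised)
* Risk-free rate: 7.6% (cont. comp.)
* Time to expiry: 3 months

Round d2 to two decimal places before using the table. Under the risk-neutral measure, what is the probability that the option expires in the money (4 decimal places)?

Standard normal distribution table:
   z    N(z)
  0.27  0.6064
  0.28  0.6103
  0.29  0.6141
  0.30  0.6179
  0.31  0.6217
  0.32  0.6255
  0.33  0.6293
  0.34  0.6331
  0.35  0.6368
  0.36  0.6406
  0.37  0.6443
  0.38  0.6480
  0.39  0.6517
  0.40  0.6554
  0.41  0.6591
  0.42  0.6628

σ√T = 0.14·√0.25 = 0.0700
d₁ = [ln(294/292) + (0.076 + 0.14²/2)·0.25] / 0.0700 = [0.0068 + 0.0215] / 0.0700 = 0.4039 which rounds to 0.40
d₂ = d₁ − σ√T = 0.4039 − 0.0700 = 0.3339 which rounds to 0.33
Pr(exercise) under Q = N(d₂) = 0.6293

0.6293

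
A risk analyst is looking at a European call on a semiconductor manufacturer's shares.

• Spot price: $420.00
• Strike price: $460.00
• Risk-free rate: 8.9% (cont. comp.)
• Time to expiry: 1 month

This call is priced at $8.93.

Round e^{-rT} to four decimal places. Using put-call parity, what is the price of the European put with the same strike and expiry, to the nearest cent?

exp(−rT) = exp(−0.089·0.08333) = 0.9926
Put-call parity: C − P = S − K·e^(−rT) = 420 − 460·0.9926 = 420 − 456.5960 = -36.5960
P = C − (C − P) = 8.93 − (-36.5960) = 45.5260

$45.53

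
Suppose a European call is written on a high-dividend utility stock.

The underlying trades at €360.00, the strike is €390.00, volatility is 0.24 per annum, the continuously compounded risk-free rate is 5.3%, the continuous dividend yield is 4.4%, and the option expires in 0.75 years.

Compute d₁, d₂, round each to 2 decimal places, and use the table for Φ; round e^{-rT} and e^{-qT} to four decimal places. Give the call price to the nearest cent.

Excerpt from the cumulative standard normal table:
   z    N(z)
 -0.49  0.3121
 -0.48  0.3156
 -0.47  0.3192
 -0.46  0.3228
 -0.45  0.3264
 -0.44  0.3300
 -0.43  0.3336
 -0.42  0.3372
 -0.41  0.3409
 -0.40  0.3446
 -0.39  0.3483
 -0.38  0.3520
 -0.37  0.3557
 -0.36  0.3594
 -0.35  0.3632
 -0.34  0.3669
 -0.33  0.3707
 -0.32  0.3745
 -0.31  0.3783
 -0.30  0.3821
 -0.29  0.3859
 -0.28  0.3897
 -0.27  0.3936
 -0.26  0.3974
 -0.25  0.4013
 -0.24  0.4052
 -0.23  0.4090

€18.79

σ√T = 0.24 × 0.8660 = 0.2078
ln(S/K) + (r − q + σ²/2)T = ln(360/390) + (0.053 − 0.044 + 0.24²/2)·0.75 = -0.0800 + 0.0284 = -0.0517
d₁ = -0.0517 / 0.2078 = -0.2487 ≈ -0.25
d₂ = d₁ − σ√T = -0.2487 − 0.2078 = -0.4566 ≈ -0.46
e^(−qT) = e^(−0.044·0.75) = 0.9675;  e^(−rT) = e^(−0.053·0.75) = 0.9610
N(d₁) = N(-0.25) = 0.4013;  N(d₂) = N(-0.46) = 0.3228
C = 360·0.9675·0.4013 − 390·0.9610·0.3228 = 139.7728 − 120.9822 = 18.7906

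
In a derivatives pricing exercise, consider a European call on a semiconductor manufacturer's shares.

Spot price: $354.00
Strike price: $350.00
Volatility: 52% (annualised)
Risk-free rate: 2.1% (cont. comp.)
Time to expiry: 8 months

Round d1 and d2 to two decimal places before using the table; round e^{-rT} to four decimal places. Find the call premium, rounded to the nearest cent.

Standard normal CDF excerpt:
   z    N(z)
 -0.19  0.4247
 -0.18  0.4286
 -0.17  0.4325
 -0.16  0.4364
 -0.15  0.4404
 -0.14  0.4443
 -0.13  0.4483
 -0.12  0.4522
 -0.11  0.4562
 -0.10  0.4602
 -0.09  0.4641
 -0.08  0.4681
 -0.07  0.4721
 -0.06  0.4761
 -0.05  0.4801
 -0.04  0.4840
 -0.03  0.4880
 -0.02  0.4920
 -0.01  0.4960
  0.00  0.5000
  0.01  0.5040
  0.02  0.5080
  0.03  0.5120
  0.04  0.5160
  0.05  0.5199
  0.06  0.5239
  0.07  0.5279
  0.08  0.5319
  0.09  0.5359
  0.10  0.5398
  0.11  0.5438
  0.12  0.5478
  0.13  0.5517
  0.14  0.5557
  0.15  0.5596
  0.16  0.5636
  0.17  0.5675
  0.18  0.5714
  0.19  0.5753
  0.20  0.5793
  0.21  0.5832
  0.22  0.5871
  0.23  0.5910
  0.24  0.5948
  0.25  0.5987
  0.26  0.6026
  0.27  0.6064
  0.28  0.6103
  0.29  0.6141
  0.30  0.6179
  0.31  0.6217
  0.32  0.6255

$62.67

σ√T = 0.52 × 0.8165 = 0.4246
d₁ = [ln(354/350) + (0.021 + 0.52²/2)·0.6667] / 0.4246 = [0.0114 + 0.1041] / 0.4246 = 0.2720 which rounds to 0.27
d₂ = d₁ − σ√T = 0.2720 − 0.4246 = -0.1526 which rounds to -0.15
e^(−rT) = e^(−0.021·0.6667) = 0.9861
N(d₁) = N(0.27) = 0.6064;  N(d₂) = N(-0.15) = 0.4404
C = 354·0.6064 − 350·0.9861·0.4404 = 214.6656 − 151.9975 = 62.6681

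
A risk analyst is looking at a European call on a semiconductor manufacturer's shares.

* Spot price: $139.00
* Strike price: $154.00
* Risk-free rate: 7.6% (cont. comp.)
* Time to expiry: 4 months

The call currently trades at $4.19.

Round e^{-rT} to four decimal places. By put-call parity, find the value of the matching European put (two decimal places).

e^(−rT) = e^(−0.076·0.3333) = 0.9750
Put-call parity: C − P = S − K·e^(−rT) = 139 − 154·0.9750 = 139 − 150.1500 = -11.1500
P = C − (C − P) = 4.19 − (-11.1500) = 15.3400

$15.34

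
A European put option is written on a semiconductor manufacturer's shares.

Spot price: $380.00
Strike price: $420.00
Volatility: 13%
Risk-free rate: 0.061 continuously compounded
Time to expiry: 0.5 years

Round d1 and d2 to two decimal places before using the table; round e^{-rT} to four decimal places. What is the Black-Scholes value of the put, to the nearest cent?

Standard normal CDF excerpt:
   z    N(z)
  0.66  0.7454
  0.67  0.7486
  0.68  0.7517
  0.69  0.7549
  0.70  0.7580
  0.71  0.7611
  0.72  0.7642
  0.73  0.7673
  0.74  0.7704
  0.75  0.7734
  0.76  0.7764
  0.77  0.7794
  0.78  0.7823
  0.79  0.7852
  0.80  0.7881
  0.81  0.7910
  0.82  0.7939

$31.85

σ√T = 0.13 × 0.7071 = 0.0919
d₁ = [ln(380/420) + (0.061 + 0.13²/2)·0.5] / 0.0919 = [-0.1001 + 0.0347] / 0.0919 = -0.7110 ⇒ -0.71
d₂ = d₁ − σ√T = -0.7110 − 0.0919 = -0.8029 ⇒ -0.80
e^(−rT) = e^(−0.061·0.5) = 0.9700
P = 420·0.9700·N(0.80) − 380·N(0.71) = 420·0.9700·0.7881 − 380·0.7611 = 321.0719 − 289.2180 = 31.8539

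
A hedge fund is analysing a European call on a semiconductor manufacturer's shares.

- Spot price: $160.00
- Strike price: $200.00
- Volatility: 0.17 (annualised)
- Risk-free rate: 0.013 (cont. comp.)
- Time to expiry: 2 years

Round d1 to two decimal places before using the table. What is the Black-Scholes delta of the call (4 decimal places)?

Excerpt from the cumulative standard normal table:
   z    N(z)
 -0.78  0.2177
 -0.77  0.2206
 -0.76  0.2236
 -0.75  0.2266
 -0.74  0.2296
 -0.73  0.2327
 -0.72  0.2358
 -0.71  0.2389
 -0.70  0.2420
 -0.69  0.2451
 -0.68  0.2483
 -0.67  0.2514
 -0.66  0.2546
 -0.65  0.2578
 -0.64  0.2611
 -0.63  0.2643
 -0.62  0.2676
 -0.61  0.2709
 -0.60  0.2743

0.2420

T = 2;  σ√T = 0.2404
d₁ = [ln(160/200) + (0.013 + 0.17²/2)·2] / 0.2404 = [-0.2231 + 0.0549] / 0.2404 = -0.6998 ⇒ -0.70
N(d₁) = N(-0.70) = 0.2420
Δ_call = N(d₁) = 0.2420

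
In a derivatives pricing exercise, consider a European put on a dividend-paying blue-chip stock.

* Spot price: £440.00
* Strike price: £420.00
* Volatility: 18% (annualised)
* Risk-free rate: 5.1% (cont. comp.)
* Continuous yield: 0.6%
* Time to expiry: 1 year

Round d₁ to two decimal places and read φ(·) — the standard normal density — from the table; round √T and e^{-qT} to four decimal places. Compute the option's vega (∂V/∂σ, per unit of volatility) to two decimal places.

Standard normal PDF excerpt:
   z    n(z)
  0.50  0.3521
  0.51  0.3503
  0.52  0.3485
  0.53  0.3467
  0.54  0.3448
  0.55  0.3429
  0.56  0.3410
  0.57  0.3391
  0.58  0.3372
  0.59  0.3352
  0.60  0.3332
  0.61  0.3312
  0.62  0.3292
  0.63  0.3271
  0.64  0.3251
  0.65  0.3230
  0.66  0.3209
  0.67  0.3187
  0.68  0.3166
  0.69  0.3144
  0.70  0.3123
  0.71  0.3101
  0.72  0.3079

145.73

T = 1;  σ√T = 0.1800
d₁ = [ln(440/420) + (0.051 − 0.006 + 0.18²/2)·1] / 0.1800 = [0.0465 + 0.0612] / 0.1800 = 0.5984 ⇒ 0.60
√T = √1 = 1.0000
φ(d₁) = φ(0.60) = 0.3332
e^(−qT) = e^(−0.006·1) = 0.9940
vega = S·e^(−qT)·φ(d₁)·√T = 440·0.9940·0.3332·1.0000 = 145.7284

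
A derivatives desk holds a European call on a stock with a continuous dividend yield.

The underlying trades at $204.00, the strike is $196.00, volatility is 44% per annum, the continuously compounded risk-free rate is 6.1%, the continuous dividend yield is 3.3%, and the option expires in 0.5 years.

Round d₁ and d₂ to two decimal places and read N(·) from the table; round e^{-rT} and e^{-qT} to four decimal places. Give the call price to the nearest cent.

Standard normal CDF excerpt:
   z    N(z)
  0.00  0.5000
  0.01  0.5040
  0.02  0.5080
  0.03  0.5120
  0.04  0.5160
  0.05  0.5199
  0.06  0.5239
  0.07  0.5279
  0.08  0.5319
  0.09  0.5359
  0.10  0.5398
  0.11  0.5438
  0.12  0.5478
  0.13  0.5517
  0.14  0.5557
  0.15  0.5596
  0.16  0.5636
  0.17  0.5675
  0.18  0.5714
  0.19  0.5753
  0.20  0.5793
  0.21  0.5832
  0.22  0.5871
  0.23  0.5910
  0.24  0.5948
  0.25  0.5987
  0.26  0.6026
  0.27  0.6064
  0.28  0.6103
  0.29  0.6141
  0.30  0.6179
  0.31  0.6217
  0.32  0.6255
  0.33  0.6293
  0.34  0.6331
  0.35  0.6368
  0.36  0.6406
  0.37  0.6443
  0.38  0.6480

$29.69

σ√T = 0.44 × 0.7071 = 0.3111
d₁ = [ln(204/196) + (0.061 − 0.033 + 0.44²/2)·0.5] / 0.3111 = [0.0400 + 0.0624] / 0.3111 = 0.3291 ⇒ 0.33
d₂ = d₁ − σ√T = 0.3291 − 0.3111 = 0.0180 ⇒ 0.02
e^(−qT) = e^(−0.033·0.5) = 0.9836;  e^(−rT) = e^(−0.061·0.5) = 0.9700
N(d₁) = N(0.33) = 0.6293;  N(d₂) = N(0.02) = 0.5080
C = 204·0.9836·0.6293 − 196·0.9700·0.5080 = 126.2718 − 96.5810 = 29.6909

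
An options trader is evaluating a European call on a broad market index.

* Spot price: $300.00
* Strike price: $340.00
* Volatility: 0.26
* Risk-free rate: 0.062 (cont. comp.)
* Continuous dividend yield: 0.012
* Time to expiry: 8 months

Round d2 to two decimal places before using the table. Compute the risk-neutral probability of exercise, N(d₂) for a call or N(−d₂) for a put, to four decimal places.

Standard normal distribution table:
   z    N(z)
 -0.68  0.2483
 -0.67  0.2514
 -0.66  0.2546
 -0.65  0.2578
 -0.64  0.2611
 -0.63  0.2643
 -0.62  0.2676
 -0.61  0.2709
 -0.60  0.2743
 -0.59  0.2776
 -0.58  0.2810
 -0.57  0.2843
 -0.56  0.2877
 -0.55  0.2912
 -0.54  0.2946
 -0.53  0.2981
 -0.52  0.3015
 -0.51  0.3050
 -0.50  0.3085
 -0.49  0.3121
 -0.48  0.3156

T = 0.6667;  σ√T = 0.2123
ln(S/K) + (r − q + σ²/2)T = ln(300/340) + (0.062 − 0.012 + 0.26²/2)·0.6667 = -0.1252 + 0.0559 = -0.0693
d₁ = -0.0693 / 0.2123 = -0.3264 ⇒ -0.33
d₂ = d₁ − σ√T = -0.3264 − 0.2123 = -0.5387 ⇒ -0.54
Risk-neutral Pr[S_T > K] = N(d₂) = N(-0.54) = 0.2946

0.2946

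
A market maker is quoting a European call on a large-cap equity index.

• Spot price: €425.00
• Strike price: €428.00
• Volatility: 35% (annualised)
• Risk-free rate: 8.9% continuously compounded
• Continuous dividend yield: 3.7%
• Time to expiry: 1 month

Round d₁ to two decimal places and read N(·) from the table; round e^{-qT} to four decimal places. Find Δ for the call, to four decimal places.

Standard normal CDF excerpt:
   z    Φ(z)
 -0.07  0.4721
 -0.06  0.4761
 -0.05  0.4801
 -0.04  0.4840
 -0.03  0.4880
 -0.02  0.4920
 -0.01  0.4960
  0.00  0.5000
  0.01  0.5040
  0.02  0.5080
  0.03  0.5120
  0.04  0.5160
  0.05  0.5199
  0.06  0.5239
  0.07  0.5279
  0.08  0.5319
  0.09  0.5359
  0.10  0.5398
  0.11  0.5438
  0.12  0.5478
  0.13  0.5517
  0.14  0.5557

0.5064

T = 0.08333;  σ√T = 0.1010
d₁ = [ln(425/428) + (0.089 − 0.037 + 0.35²/2)·0.08333] / 0.1010 = [-0.0070 + 0.0094] / 0.1010 = 0.0238 ⇒ 0.02
N(d₁) = N(0.02) = 0.5080
Δ_call = e^(−qT)·N(d₁) = 0.9969·0.5080 = 0.5064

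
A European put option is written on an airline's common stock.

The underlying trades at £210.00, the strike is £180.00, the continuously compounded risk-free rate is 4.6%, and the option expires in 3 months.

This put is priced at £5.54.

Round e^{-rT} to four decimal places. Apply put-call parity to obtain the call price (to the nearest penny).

exp(−rT) = exp(−0.046·0.25) = 0.9886
Put-call parity: C − P = S − K·e^(−rT) = 210 − 180·0.9886 = 210 − 177.9480 = 32.0520
C = P + (C − P) = 5.54 + (32.0520) = 37.5920

£37.59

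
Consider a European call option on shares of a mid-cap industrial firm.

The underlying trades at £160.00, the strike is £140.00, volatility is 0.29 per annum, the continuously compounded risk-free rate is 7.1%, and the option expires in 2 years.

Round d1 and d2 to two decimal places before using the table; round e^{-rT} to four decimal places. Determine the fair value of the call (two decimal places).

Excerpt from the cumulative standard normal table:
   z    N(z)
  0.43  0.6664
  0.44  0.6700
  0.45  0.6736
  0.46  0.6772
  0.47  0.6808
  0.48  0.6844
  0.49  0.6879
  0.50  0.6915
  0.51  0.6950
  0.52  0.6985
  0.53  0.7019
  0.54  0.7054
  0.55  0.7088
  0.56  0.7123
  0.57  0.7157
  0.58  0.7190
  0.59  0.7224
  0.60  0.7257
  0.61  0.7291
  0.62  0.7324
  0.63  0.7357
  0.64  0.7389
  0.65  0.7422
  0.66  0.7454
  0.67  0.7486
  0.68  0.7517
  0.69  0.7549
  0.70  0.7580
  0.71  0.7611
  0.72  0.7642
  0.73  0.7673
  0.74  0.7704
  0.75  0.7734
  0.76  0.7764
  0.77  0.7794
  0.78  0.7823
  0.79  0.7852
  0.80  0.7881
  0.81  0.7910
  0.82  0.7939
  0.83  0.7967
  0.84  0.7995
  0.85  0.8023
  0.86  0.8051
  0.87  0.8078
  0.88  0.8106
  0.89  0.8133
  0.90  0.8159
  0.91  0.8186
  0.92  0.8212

T = 2;  σ√T = 0.4101
ln(S/K) + (r + σ²/2)T = ln(160/140) + (0.071 + 0.29²/2)·2 = 0.1335 + 0.2261 = 0.3596
d₁ = 0.3596 / 0.4101 = 0.8769 which rounds to 0.88
d₂ = d₁ − σ√T = 0.8769 − 0.4101 = 0.4668 which rounds to 0.47
e^(−rT) = e^(−0.071·2) = 0.8676
C = 160·N(0.88) − 140·0.8676·N(0.47) = 160·0.8106 − 140·0.8676·0.6808 = 129.6960 − 82.6927 = 47.0033

£47.00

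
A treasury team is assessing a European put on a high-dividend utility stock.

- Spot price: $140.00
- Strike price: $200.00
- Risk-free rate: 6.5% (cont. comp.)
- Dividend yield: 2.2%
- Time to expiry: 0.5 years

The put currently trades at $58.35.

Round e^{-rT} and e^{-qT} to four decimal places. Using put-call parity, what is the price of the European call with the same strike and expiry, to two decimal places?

exp(−qT) = exp(−0.022·0.5) = 0.9891;  exp(−rT) = exp(−0.065·0.5) = 0.9680
Put-call parity: C − P = S·e^(−qT) − K·e^(−rT) = 140·0.9891 − 200·0.9680 = 138.4740 − 193.6000 = -55.1260
C = P + (C − P) = 58.35 + (-55.1260) = 3.2240

$3.22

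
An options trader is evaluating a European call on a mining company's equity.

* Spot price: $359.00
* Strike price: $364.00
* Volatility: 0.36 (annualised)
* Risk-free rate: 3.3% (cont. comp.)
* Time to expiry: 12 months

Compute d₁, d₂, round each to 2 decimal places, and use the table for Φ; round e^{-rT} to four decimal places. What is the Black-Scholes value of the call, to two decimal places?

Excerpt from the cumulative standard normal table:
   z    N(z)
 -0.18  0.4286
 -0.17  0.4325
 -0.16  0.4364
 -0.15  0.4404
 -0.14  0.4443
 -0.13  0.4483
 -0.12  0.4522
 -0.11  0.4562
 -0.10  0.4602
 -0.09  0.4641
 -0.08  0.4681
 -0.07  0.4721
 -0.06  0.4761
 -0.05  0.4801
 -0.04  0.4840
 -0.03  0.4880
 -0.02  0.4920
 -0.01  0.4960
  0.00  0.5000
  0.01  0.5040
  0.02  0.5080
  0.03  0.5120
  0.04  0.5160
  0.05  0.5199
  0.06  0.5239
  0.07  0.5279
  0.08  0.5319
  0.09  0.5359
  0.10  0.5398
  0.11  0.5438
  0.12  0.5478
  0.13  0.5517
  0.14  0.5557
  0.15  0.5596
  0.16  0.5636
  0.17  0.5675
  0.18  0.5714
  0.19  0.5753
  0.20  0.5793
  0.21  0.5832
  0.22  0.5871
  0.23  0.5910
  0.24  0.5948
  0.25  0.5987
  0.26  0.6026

$54.29

σ√T = 0.36·√1 = 0.3600
ln(S/K) + (r + σ²/2)T = ln(359/364) + (0.033 + 0.36²/2)·1 = -0.0138 + 0.0978 = 0.0840
d₁ = 0.0840 / 0.3600 = 0.2332 ⇒ 0.23
d₂ = d₁ − σ√T = 0.2332 − 0.3600 = -0.1268 ⇒ -0.13
exp(−rT) = exp(−0.033·1) = 0.9675
N(d₁) = N(0.23) = 0.5910;  N(d₂) = N(-0.13) = 0.4483
C = 359·0.5910 − 364·0.9675·0.4483 = 212.1690 − 157.8778 = 54.2912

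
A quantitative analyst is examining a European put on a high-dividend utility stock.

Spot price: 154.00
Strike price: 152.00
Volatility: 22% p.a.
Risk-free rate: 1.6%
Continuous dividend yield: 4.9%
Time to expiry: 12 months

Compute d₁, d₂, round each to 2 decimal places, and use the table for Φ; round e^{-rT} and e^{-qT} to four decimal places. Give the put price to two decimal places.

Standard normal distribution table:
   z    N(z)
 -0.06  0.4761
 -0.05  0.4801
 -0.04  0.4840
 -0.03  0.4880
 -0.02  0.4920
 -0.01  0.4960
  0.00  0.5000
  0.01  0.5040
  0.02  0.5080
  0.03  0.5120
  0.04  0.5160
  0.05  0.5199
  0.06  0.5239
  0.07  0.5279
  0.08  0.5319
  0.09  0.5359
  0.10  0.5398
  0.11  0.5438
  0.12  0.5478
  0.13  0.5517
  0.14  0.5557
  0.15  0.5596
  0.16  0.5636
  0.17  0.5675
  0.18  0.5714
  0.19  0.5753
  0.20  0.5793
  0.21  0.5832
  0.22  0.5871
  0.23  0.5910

σ√T = 0.22·√1 = 0.2200
d₁ = [ln(154/152) + (0.016 − 0.049 + 0.22²/2)·1] / 0.2200 = [0.0131 − 0.0088] / 0.2200 = 0.0194 which rounds to 0.02
d₂ = d₁ − σ√T = 0.0194 − 0.2200 = -0.2006 which rounds to -0.20
e^(−qT) = e^(−0.049·1) = 0.9522;  e^(−rT) = e^(−0.016·1) = 0.9841
N(−d₂) = N(0.20) = 0.5793;  N(−d₁) = N(-0.02) = 0.4920
P = 152·0.9841·0.5793 − 154·0.9522·0.4920 = 86.6535 − 72.1463 = 14.5073

14.51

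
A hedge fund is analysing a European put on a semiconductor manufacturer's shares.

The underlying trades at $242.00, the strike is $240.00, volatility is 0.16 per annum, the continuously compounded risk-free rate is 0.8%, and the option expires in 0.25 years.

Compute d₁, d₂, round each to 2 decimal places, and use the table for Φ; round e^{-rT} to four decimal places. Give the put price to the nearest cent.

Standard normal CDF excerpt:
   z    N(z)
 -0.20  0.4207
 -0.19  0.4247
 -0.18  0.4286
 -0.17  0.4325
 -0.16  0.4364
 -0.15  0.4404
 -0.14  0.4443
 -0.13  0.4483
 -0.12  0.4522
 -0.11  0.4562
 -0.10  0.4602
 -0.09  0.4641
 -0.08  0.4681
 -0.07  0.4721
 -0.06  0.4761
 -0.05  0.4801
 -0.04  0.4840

T = 0.25;  σ√T = 0.0800
ln(S/K) + (r + σ²/2)T = ln(242/240) + (0.008 + 0.16²/2)·0.25 = 0.0083 + 0.0052 = 0.0135
d₁ = 0.0135 / 0.0800 = 0.1687 ≈ 0.17
d₂ = d₁ − σ√T = 0.1687 − 0.0800 = 0.0887 ≈ 0.09
e^(−rT) = e^(−0.008·0.25) = 0.9980
P = 240·0.9980·N(-0.09) − 242·N(-0.17) = 240·0.9980·0.4641 − 242·0.4325 = 111.1612 − 104.6650 = 6.4962

$6.50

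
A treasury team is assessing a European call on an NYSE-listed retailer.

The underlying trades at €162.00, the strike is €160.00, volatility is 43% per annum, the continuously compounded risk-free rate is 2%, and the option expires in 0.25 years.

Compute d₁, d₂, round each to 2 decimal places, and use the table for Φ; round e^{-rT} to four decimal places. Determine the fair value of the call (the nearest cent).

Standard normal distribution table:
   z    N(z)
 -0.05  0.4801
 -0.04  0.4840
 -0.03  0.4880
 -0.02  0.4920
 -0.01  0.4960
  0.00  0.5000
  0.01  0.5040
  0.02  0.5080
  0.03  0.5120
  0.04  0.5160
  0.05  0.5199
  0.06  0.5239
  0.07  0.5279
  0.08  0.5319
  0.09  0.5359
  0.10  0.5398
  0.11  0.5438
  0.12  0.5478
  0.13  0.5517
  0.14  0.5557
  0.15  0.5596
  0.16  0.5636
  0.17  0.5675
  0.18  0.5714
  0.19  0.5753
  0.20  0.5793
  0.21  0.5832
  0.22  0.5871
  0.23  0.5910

€15.51

T = 0.25;  σ√T = 0.2150
d₁ = [ln(162/160) + (0.02 + 0.43²/2)·0.25] / 0.2150 = [0.0124 + 0.0281] / 0.2150 = 0.1885 ⇒ 0.19
d₂ = d₁ − σ√T = 0.1885 − 0.2150 = -0.0265 ⇒ -0.03
e^(−rT) = e^(−0.02·0.25) = 0.9950
C = 162·N(0.19) − 160·0.9950·N(-0.03) = 162·0.5753 − 160·0.9950·0.4880 = 93.1986 − 77.6896 = 15.5090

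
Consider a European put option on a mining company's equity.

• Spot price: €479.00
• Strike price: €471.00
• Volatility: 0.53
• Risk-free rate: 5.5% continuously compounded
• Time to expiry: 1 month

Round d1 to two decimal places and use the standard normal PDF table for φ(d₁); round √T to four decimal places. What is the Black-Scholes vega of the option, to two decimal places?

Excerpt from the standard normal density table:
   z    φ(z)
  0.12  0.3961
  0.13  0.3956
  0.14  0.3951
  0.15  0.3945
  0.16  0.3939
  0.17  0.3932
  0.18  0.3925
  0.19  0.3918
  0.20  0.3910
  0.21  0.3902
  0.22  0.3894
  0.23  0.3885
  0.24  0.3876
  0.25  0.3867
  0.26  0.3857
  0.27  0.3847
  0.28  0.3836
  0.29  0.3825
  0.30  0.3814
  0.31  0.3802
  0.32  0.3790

53.85

σ√T = 0.53·√0.08333 = 0.1530
d₁ = [ln(479/471) + (0.055 + 0.53²/2)·0.08333] / 0.1530 = [0.0168 + 0.0163] / 0.1530 = 0.2165 → 0.22
√T = √0.08333 = 0.2887
φ(d₁) = φ(0.22) = 0.3894
vega = S·φ(d₁)·√T = 479·0.3894·0.2887 = 53.8491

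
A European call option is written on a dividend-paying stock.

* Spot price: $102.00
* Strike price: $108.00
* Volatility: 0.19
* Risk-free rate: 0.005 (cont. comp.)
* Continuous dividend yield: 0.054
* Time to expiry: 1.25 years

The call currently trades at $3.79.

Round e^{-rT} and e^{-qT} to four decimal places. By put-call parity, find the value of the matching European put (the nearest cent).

e^(−qT) = e^(−0.054·1.25) = 0.9347;  e^(−rT) = e^(−0.005·1.25) = 0.9938
Put-call parity: C − P = S·e^(−qT) − K·e^(−rT) = 102·0.9347 − 108·0.9938 = 95.3394 − 107.3304 = -11.9910
P = C − (C − P) = 3.79 − (-11.9910) = 15.7810

$15.78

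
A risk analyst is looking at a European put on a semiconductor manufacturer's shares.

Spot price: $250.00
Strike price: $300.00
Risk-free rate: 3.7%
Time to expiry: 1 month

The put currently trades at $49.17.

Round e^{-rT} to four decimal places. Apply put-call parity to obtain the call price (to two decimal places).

e^(−rT) = e^(−0.037·0.08333) = 0.9969
Put-call parity: C − P = S − K·e^(−rT) = 250 − 300·0.9969 = 250 − 299.0700 = -49.0700
C = P + (C − P) = 49.17 + (-49.0700) = 0.1000

$0.10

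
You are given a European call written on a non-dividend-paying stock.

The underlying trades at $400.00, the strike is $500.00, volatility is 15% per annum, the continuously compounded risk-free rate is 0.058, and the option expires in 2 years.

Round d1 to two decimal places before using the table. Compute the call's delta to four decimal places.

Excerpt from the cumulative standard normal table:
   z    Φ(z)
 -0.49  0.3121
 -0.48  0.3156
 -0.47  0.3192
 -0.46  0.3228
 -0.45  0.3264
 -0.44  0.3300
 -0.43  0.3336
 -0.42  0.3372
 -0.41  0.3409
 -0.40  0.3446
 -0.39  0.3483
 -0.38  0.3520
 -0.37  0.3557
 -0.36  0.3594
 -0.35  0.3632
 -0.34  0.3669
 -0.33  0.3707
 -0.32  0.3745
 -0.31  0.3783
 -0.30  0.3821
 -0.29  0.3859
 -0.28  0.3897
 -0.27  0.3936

0.3446

T = 2;  σ√T = 0.2121
d₁ = [ln(400/500) + (0.058 + 0.15²/2)·2] / 0.2121 = [-0.2231 + 0.1385] / 0.2121 = -0.3990 ⇒ -0.40
N(d₁) = N(-0.40) = 0.3446
Δ_call = N(d₁) = 0.3446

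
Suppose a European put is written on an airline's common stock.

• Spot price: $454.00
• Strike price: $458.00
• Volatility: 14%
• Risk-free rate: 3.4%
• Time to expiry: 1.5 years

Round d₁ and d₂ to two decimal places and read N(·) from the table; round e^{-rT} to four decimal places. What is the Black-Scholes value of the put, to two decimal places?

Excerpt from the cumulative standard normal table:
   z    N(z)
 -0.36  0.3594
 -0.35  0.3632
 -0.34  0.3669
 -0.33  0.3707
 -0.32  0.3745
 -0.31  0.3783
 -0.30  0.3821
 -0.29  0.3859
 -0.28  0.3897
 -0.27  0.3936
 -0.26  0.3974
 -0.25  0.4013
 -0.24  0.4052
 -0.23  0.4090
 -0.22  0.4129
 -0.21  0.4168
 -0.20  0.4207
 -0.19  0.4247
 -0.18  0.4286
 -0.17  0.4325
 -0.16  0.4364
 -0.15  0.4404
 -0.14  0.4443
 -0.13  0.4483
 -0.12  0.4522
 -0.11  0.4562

$21.64

T = 1.5;  σ√T = 0.1715
ln(S/K) + (r + σ²/2)T = ln(454/458) + (0.034 + 0.14²/2)·1.5 = -0.0088 + 0.0657 = 0.0569
d₁ = 0.0569 / 0.1715 = 0.3320 which rounds to 0.33
d₂ = d₁ − σ√T = 0.3320 − 0.1715 = 0.1605 which rounds to 0.16
e^(−rT) = e^(−0.034·1.5) = 0.9503
N(−d₂) = N(-0.16) = 0.4364;  N(−d₁) = N(-0.33) = 0.3707
P = 458·0.9503·0.4364 − 454·0.3707 = 189.9376 − 168.2978 = 21.6398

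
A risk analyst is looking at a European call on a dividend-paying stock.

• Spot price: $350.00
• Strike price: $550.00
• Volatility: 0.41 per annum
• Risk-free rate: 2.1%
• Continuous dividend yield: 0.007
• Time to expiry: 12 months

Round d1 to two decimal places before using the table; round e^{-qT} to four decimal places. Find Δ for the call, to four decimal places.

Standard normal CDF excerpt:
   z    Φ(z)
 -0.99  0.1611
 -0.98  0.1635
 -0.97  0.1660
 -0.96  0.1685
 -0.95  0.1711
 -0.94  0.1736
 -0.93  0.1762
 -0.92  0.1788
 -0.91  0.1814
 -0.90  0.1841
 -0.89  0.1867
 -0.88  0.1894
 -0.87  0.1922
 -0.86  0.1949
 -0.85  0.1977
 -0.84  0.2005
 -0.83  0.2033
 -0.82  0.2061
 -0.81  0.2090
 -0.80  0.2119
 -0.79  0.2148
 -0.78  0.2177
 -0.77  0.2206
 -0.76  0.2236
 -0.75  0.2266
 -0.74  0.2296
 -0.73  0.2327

σ√T = 0.41·√1 = 0.4100
ln(S/K) + (r − q + σ²/2)T = ln(350/550) + (0.021 − 0.007 + 0.41²/2)·1 = -0.4520 + 0.0980 = -0.3539
d₁ = -0.3539 / 0.4100 = -0.8633 → -0.86
N(d₁) = N(-0.86) = 0.1949
Δ_call = e^(−qT)·N(d₁) = 0.9930·0.1949 = 0.1935

0.1935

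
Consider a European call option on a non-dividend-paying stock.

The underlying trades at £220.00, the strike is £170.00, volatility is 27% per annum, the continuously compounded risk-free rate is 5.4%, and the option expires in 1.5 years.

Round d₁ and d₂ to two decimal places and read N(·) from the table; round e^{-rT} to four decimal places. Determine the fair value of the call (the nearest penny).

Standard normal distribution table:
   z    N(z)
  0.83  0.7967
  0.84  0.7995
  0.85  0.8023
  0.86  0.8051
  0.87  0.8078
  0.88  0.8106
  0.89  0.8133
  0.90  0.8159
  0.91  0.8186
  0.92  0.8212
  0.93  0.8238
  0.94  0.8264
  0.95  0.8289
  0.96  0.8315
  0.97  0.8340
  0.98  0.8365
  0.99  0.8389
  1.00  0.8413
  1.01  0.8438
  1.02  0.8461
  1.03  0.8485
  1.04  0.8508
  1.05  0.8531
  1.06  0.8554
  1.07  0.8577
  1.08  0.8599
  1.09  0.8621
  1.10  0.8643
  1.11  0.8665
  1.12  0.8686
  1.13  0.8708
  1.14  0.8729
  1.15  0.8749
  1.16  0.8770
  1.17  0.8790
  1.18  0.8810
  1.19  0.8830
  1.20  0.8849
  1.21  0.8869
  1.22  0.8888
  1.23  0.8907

£68.04

T = 1.5;  σ√T = 0.3307
d₁ = [ln(220/170) + (0.054 + 0.27²/2)·1.5] / 0.3307 = [0.2578 + 0.1357] / 0.3307 = 1.1900 which rounds to 1.19
d₂ = d₁ − σ√T = 1.1900 − 0.3307 = 0.8593 which rounds to 0.86
exp(−rT) = exp(−0.054·1.5) = 0.9222
N(d₁) = N(1.19) = 0.8830;  N(d₂) = N(0.86) = 0.8051
C = 220·0.8830 − 170·0.9222·0.8051 = 194.2600 − 126.2187 = 68.0413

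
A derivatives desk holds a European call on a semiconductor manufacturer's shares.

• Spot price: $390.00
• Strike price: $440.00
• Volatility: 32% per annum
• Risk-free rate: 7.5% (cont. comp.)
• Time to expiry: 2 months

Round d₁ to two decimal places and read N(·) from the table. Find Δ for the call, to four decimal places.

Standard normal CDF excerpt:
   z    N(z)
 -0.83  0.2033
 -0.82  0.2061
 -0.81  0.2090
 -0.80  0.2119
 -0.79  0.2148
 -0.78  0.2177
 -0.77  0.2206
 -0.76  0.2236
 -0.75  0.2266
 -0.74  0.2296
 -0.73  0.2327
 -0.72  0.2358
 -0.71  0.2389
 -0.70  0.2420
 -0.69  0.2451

σ√T = 0.32·√0.1667 = 0.1306
d₁ = [ln(390/440) + (0.075 + 0.32²/2)·0.1667] / 0.1306 = [-0.1206 + 0.0210] / 0.1306 = -0.7624 → -0.76
N(d₁) = N(-0.76) = 0.2236
Δ_call = N(d₁) = 0.2236

0.2236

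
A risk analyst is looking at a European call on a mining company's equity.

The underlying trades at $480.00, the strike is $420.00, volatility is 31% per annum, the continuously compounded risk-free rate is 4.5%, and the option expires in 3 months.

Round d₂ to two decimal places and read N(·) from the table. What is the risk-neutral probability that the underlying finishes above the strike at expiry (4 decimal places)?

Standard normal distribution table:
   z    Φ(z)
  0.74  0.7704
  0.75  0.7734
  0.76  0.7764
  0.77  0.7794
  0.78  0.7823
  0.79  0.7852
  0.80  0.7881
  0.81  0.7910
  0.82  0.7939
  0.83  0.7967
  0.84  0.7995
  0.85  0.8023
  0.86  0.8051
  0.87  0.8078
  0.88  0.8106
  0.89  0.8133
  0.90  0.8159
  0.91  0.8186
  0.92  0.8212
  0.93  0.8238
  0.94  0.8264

σ√T = 0.31 × 0.5000 = 0.1550
d₁ = [ln(480/420) + (0.045 + ½·0.31²)·0.25] / (σ√T) = (0.1335 + 0.0233) / 0.1550 = 1.0116 ≈ 1.01
d₂ = 1.0116 − 0.1550 = 0.8566 ≈ 0.86
Pr(exercise) under Q = N(d₂) = 0.8051

0.8051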